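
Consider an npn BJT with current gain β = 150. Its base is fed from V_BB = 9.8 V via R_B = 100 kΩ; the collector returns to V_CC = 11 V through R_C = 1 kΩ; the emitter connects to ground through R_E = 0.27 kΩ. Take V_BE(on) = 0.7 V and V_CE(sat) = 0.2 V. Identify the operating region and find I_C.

Assume active: I_B = (9.8 − 0.7)/(100 + 151×0.27) = 0.0646 mA, I_C = β·I_B = 9.7 mA.
Then V_CE = 11 − 9.7×1 − 9.76×0.27 = -1.33 V < 0.2 V — the active assumption fails.
Re-solve with V_CE = 0.2 V. KCL at the emitter: V_E/R_E = (V_BB−0.7−V_E)/R_B + (V_CC−0.2−V_E)/R_C, giving V_E = 2.31 V.
I_C = (V_CC − 0.2 − V_E)/R_C = (10.8 − 2.31)/1 = 8.49 mA.
Check: I_B = (9.1 − 2.31)/100 = 0.0679 mA, and β·I_B = 10.2 mA > I_C, confirming saturation.

saturation; I_C ≈ 8.5 mA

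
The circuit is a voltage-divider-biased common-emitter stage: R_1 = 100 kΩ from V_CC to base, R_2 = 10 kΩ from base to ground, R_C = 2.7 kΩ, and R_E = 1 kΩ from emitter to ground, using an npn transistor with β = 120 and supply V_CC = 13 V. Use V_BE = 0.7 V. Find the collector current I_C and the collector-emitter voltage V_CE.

I_C ≈ 0.44 mA, V_CE ≈ 11 V

Thevenize the base divider: V_Th = V_CC·R_2/(R_1+R_2) = 13×10/110 = 1.18 V, R_Th = R_1‖R_2 = 9.09 kΩ.
Base-emitter loop: V_Th = I_B·R_Th + V_BE + (β+1)I_B·R_E, so I_B = (1.18 − 0.7) / (9.09 + 121×1) = 0.0037 mA.
I_C = β·I_B = 120×0.0037 = 0.444 mA, and I_E = (β+1)I_B = 0.448 mA.
V_CE = V_CC − I_C·R_C − I_E·R_E = 13 − 0.444×2.7 − 0.448×1 = 11.4 V.
V_CE = 11.4 V > 0.2 V confirms active-region operation.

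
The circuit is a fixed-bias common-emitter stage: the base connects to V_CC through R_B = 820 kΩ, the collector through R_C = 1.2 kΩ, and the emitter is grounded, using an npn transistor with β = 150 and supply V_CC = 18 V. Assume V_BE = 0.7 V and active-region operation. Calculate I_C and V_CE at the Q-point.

Base loop: V_CC = I_B·R_B + V_BE, so I_B = (18 − 0.7)/820 kΩ = 0.0211 mA.
In the active region I_C = β·I_B = 150 × 0.0211 = 3.16 mA.
Collector loop: V_CE = V_CC − I_C·R_C = 18 − 3.16×1.2 = 14.2 V.
Since V_CE = 14.2 V > V_CE(sat) ≈ 0.2 V, the transistor is in the active region as assumed.

I_C ≈ 3.2 mA, V_CE ≈ 14 V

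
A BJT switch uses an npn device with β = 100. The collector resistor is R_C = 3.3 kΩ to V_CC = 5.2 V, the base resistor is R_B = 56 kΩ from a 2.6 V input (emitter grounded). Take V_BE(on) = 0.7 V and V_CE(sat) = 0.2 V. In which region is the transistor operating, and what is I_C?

Assume active: I_B = (2.6 − 0.7)/56 = 0.0339 mA, giving I_C = β·I_B = 3.39 mA.
But then V_CE = 5.2 − 3.39×3.3 = -6 V < V_CE(sat) = 0.2 V — impossible in the active region.
So the transistor is saturated. With V_CE = 0.2 V, I_C = (V_CC − 0.2)/R_C = 5/3.3 = 1.52 mA.
Check: β·I_B = 3.39 mA > I_C = 1.52 mA, confirming saturation.

saturation; I_C ≈ 1.5 mA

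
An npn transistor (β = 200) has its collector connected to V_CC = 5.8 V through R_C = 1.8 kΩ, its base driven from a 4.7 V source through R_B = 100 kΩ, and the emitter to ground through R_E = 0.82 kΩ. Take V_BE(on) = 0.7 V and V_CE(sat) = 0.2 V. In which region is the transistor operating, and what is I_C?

Assume active: I_B = (4.7 − 0.7)/(100 + 201×0.82) = 0.0151 mA, I_C = β·I_B = 3.02 mA.
Then V_CE = 5.8 − 3.02×1.8 − 3.04×0.82 = -2.13 V < 0.2 V — the active assumption fails.
Re-solve with V_CE = 0.2 V. KCL at the emitter: V_E/R_E = (V_BB−0.7−V_E)/R_B + (V_CC−0.2−V_E)/R_C, giving V_E = 1.77 V.
I_C = (V_CC − 0.2 − V_E)/R_C = (5.6 − 1.77)/1.8 = 2.13 mA.
Check: I_B = (4 − 1.77)/100 = 0.0223 mA, and β·I_B = 4.47 mA > I_C, confirming saturation.

saturation; I_C ≈ 2.1 mA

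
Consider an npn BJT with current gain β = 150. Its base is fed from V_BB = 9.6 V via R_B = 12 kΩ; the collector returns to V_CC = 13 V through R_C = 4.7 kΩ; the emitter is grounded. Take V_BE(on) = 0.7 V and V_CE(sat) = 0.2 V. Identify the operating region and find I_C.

Assume active: I_B = (9.6 − 0.7)/12 = 0.742 mA, giving I_C = β·I_B = 111 mA.
But then V_CE = 13 − 111×4.7 = -510 V < V_CE(sat) = 0.2 V — impossible in the active region.
So the transistor is saturated. With V_CE = 0.2 V, I_C = (V_CC − 0.2)/R_C = 12.8/4.7 = 2.72 mA.
Check: β·I_B = 111 mA > I_C = 2.72 mA, confirming saturation.

saturation; I_C ≈ 2.7 mA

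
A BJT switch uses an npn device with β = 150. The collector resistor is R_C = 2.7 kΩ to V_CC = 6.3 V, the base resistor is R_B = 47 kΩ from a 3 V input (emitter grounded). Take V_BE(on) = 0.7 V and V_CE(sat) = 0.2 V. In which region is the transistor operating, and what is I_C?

Assume active: I_B = (3 − 0.7)/47 = 0.0489 mA, giving I_C = β·I_B = 7.34 mA.
But then V_CE = 6.3 − 7.34×2.7 = -13.5 V < V_CE(sat) = 0.2 V — impossible in the active region.
So the transistor is saturated. With V_CE = 0.2 V, I_C = (V_CC − 0.2)/R_C = 6.1/2.7 = 2.26 mA.
Check: β·I_B = 7.34 mA > I_C = 2.26 mA, confirming saturation.

saturation; I_C ≈ 2.3 mA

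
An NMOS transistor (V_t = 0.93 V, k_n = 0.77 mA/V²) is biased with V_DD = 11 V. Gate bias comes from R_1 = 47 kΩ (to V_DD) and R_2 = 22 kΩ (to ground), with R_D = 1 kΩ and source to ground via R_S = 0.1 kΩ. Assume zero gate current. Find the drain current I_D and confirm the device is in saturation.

V_G = V_DD·R_2/(R_1+R_2) = 11×22/69 = 3.51 V.
Assume saturation: I_D = (k_n/2)(V_GS − V_t)² with V_GS = V_G − I_D·R_S = 3.51 − 0.1·I_D.
Substituting gives 0.00385·I_D² − 1.2·I_D + 2.56 = 0, with roots I_D = 2.15 or 309 mA.
The root I_D = 309 mA gives V_GS = -27.4 V ≤ V_t, so take I_D = 2.15 mA.
Then V_GS = 3.29 V and V_DS = V_DD − I_D(R_D+R_S) = 11 − 2.15×1.1 = 8.64 V.
Saturation requires V_DS ≥ V_GS − V_t = 2.36 V; 8.64 ≥ 2.36 ✓.

I_D ≈ 2.1 mA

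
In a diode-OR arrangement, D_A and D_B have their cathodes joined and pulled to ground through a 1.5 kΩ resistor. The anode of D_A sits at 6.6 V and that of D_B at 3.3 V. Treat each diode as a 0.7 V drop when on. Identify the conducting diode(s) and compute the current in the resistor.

Assume both conduct. Then node N would need to be at both 6.6−0.7 = 5.9 V and 3.3−0.7 = 2.6 V, which is impossible.
Assume only D_A conducts: V_N = 6.6 − 0.7 = 5.9 V, so I_R = 5.9/1.5 = 3.93 mA.
Check D_B: its anode-to-cathode voltage is 3.3 − 5.9 = -2.6 V < 0.7 V, so it is off. The assumption is consistent.

Only D_A conducts; I_R ≈ 3.9 mA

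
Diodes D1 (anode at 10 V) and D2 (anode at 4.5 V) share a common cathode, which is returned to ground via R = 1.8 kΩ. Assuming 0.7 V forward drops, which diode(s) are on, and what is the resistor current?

Only D1 conducts; I_R ≈ 5.2 mA

Assume both conduct. Then node N would need to be at both 10−0.7 = 9.3 V and 4.5−0.7 = 3.8 V, which is impossible.
Assume only D1 conducts: V_N = 10 − 0.7 = 9.3 V, so I_R = 9.3/1.8 = 5.17 mA.
Check D2: its anode-to-cathode voltage is 4.5 − 9.3 = -4.8 V < 0.7 V, so it is off. The assumption is consistent.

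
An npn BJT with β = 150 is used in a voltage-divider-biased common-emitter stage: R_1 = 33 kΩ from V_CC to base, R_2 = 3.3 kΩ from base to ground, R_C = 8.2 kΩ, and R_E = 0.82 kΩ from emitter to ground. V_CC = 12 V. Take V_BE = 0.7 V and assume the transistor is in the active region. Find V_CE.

Thevenize the base divider: V_Th = V_CC·R_2/(R_1+R_2) = 12×3.3/36.3 = 1.09 V, R_Th = R_1‖R_2 = 3 kΩ.
Base-emitter loop: V_Th = I_B·R_Th + V_BE + (β+1)I_B·R_E, so I_B = (1.09 − 0.7) / (3 + 151×0.82) = 0.00308 mA.
I_C = β·I_B = 150×0.00308 = 0.462 mA, and I_E = (β+1)I_B = 0.465 mA.
V_CE = V_CC − I_C·R_C − I_E·R_E = 12 − 0.462×8.2 − 0.465×0.82 = 7.83 V.
V_CE = 7.83 V > 0.2 V confirms active-region operation.

V_CE ≈ 7.8 V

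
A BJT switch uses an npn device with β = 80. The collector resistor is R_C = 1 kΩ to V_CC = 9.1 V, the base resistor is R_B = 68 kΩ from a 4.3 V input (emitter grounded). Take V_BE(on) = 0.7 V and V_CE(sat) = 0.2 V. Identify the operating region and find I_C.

active; I_C ≈ 4.2 mA

Assume active. Base-emitter loop: I_B = (V_BB − V_BE)/R_B = (4.3 − 0.7)/68 = 0.0529 mA.
I_C = β·I_B = 80×0.0529 = 4.24 mA.
V_CE = V_CC − I_C·R_C = 9.1 − 4.24×1 = 4.86 V > V_CE(sat), so the active-region assumption holds.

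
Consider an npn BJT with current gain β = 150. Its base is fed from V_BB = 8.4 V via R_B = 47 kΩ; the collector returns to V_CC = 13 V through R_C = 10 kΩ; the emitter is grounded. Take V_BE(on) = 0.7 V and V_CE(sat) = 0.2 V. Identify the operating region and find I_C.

Assume active: I_B = (8.4 − 0.7)/47 = 0.164 mA, giving I_C = β·I_B = 24.6 mA.
But then V_CE = 13 − 24.6×10 = -233 V < V_CE(sat) = 0.2 V — impossible in the active region.
So the transistor is saturated. With V_CE = 0.2 V, I_C = (V_CC − 0.2)/R_C = 12.8/10 = 1.28 mA.
Check: β·I_B = 24.6 mA > I_C = 1.28 mA, confirming saturation.

saturation; I_C ≈ 1.3 mA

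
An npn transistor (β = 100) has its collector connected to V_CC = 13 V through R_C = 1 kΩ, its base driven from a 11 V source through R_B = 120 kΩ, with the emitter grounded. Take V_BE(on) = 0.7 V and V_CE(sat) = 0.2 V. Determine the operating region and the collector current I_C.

active; I_C ≈ 8.6 mA

Assume active. Base-emitter loop: I_B = (V_BB − V_BE)/R_B = (11 − 0.7)/120 = 0.0858 mA.
I_C = β·I_B = 100×0.0858 = 8.58 mA.
V_CE = V_CC − I_C·R_C = 13 − 8.58×1 = 4.42 V > V_CE(sat), so the active-region assumption holds.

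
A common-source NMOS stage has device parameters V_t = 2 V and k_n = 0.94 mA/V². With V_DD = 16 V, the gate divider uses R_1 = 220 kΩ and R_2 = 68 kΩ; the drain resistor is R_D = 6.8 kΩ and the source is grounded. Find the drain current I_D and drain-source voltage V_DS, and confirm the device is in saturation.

I_D ≈ 1.5 mA, V_DS ≈ 5.9 V

V_G = V_DD·R_2/(R_1+R_2) = 16×68/288 = 3.78 V. With the source grounded, V_GS = V_G = 3.78 V.
Assume saturation: I_D = (k_n/2)(V_GS − V_t)² = (0.94/2)×(3.78 − 2)² = 0.47×1.78² = 1.49 mA.
V_DS = V_DD − I_D·R_D = 16 − 1.49×6.8 = 5.9 V.
Saturation requires V_DS ≥ V_GS − V_t = 1.78 V; 5.9 ≥ 1.78 ✓.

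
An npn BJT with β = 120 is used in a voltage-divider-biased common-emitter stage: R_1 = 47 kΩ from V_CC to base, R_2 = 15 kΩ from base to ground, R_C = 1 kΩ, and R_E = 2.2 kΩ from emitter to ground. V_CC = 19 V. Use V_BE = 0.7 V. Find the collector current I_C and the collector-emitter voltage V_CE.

I_C ≈ 1.7 mA, V_CE ≈ 14 V

Thevenize the base divider: V_Th = V_CC·R_2/(R_1+R_2) = 19×15/62 = 4.6 V, R_Th = R_1‖R_2 = 11.4 kΩ.
Base-emitter loop: V_Th = I_B·R_Th + V_BE + (β+1)I_B·R_E, so I_B = (4.6 − 0.7) / (11.4 + 121×2.2) = 0.014 mA.
I_C = β·I_B = 120×0.014 = 1.68 mA, and I_E = (β+1)I_B = 1.7 mA.
V_CE = V_CC − I_C·R_C − I_E·R_E = 19 − 1.68×1 − 1.7×2.2 = 13.6 V.
V_CE = 13.6 V > 0.2 V confirms active-region operation.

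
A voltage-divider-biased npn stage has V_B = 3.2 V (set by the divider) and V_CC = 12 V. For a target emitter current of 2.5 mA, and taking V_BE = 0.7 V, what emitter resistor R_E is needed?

V_E = V_B − V_BE = 3.2 − 0.7 = 2.5 V.
R_E = V_E / I_E = 2.5 / 2.5 = 1 kΩ.

R_E ≈ 1 kΩ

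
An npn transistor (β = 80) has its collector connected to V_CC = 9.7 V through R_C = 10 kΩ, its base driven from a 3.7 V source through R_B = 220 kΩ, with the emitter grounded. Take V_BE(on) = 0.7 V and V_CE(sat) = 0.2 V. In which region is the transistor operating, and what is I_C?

saturation; I_C ≈ 0.95 mA

Assume active: I_B = (3.7 − 0.7)/220 = 0.0136 mA, giving I_C = β·I_B = 1.09 mA.
But then V_CE = 9.7 − 1.09×10 = -1.21 V < V_CE(sat) = 0.2 V — impossible in the active region.
So the transistor is saturated. With V_CE = 0.2 V, I_C = (V_CC − 0.2)/R_C = 9.5/10 = 0.95 mA.
Check: β·I_B = 1.09 mA > I_C = 0.95 mA, confirming saturation.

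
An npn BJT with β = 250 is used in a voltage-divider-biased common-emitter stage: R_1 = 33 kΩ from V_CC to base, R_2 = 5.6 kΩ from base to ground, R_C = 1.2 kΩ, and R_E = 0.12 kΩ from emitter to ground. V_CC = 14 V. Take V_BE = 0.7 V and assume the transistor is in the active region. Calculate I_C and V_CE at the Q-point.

Thevenize the base divider: V_Th = V_CC·R_2/(R_1+R_2) = 14×5.6/38.6 = 2.03 V, R_Th = R_1‖R_2 = 4.79 kΩ.
Base-emitter loop: V_Th = I_B·R_Th + V_BE + (β+1)I_B·R_E, so I_B = (2.03 − 0.7) / (4.79 + 251×0.12) = 0.0381 mA.
I_C = β·I_B = 250×0.0381 = 9.53 mA, and I_E = (β+1)I_B = 9.57 mA.
V_CE = V_CC − I_C·R_C − I_E·R_E = 14 − 9.53×1.2 − 9.57×0.12 = 1.41 V.
V_CE = 1.41 V > 0.2 V confirms active-region operation.

I_C ≈ 9.5 mA, V_CE ≈ 1.4 V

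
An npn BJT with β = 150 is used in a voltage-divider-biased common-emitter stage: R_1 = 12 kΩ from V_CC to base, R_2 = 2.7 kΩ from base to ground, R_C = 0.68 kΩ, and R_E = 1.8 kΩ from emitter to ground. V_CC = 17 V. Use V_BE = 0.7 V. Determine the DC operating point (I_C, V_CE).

I_C ≈ 1.3 mA, V_CE ≈ 14 V

Thevenize the base divider: V_Th = V_CC·R_2/(R_1+R_2) = 17×2.7/14.7 = 3.12 V, R_Th = R_1‖R_2 = 2.2 kΩ.
Base-emitter loop: V_Th = I_B·R_Th + V_BE + (β+1)I_B·R_E, so I_B = (3.12 − 0.7) / (2.2 + 151×1.8) = 0.00884 mA.
I_C = β·I_B = 150×0.00884 = 1.33 mA, and I_E = (β+1)I_B = 1.33 mA.
V_CE = V_CC − I_C·R_C − I_E·R_E = 17 − 1.33×0.68 − 1.33×1.8 = 13.7 V.
V_CE = 13.7 V > 0.2 V confirms active-region operation.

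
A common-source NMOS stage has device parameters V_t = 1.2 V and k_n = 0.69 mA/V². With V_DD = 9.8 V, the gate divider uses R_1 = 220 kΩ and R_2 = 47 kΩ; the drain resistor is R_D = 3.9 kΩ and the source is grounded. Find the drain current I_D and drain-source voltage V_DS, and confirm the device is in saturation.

V_G = V_DD·R_2/(R_1+R_2) = 9.8×47/267 = 1.73 V. With the source grounded, V_GS = V_G = 1.73 V.
Assume saturation: I_D = (k_n/2)(V_GS − V_t)² = (0.69/2)×(1.73 − 1.2)² = 0.345×0.525² = 0.0951 mA.
V_DS = V_DD − I_D·R_D = 9.8 − 0.0951×3.9 = 9.43 V.
Saturation requires V_DS ≥ V_GS − V_t = 0.525 V; 9.43 ≥ 0.525 ✓.

I_D ≈ 0.095 mA, V_DS ≈ 9.4 V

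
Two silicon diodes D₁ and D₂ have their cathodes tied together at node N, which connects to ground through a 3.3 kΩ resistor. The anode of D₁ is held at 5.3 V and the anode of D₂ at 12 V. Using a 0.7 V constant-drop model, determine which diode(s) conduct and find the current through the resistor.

Only D₂ conducts; I_R ≈ 3.4 mA

Assume both conduct. Then node N would need to be at both 5.3−0.7 = 4.6 V and 12−0.7 = 11.3 V, which is impossible.
Assume only D₂ conducts: V_N = 12 − 0.7 = 11.3 V, so I_R = 11.3/3.3 = 3.42 mA.
Check D₁: its anode-to-cathode voltage is 5.3 − 11.3 = -6 V < 0.7 V, so it is off. The assumption is consistent.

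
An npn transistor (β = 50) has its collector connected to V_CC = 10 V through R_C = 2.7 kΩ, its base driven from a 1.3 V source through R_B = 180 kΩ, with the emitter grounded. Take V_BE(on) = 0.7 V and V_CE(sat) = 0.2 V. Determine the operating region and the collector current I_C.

Assume active. Base-emitter loop: I_B = (V_BB − V_BE)/R_B = (1.3 − 0.7)/180 = 0.00333 mA.
I_C = β·I_B = 50×0.00333 = 0.167 mA.
V_CE = V_CC − I_C·R_C = 10 − 0.167×2.7 = 9.55 V > V_CE(sat), so the active-region assumption holds.

active; I_C ≈ 0.17 mA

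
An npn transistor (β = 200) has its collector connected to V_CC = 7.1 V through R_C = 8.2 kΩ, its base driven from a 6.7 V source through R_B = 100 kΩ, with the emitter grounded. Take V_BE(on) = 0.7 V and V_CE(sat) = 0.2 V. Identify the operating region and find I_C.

Assume active: I_B = (6.7 − 0.7)/100 = 0.06 mA, giving I_C = β·I_B = 12 mA.
But then V_CE = 7.1 − 12×8.2 = -91.3 V < V_CE(sat) = 0.2 V — impossible in the active region.
So the transistor is saturated. With V_CE = 0.2 V, I_C = (V_CC − 0.2)/R_C = 6.9/8.2 = 0.841 mA.
Check: β·I_B = 12 mA > I_C = 0.841 mA, confirming saturation.

saturation; I_C ≈ 0.84 mA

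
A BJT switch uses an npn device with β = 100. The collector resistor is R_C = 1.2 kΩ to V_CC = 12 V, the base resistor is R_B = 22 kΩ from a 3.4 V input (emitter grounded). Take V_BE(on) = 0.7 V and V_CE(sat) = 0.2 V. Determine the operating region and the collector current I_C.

Assume active: I_B = (3.4 − 0.7)/22 = 0.123 mA, giving I_C = β·I_B = 12.3 mA.
But then V_CE = 12 − 12.3×1.2 = -2.73 V < V_CE(sat) = 0.2 V — impossible in the active region.
So the transistor is saturated. With V_CE = 0.2 V, I_C = (V_CC − 0.2)/R_C = 11.8/1.2 = 9.83 mA.
Check: β·I_B = 12.3 mA > I_C = 9.83 mA, confirming saturation.

saturation; I_C ≈ 9.8 mA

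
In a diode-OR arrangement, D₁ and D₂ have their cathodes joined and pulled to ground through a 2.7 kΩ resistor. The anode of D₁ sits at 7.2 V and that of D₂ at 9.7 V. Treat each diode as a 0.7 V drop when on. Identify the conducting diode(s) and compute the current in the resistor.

Only D₂ conducts; I_R ≈ 3.3 mA

Assume both conduct. Then node N would need to be at both 7.2−0.7 = 6.5 V and 9.7−0.7 = 9 V, which is impossible.
Assume only D₂ conducts: V_N = 9.7 − 0.7 = 9 V, so I_R = 9/2.7 = 3.33 mA.
Check D₁: its anode-to-cathode voltage is 7.2 − 9 = -1.8 V < 0.7 V, so it is off. The assumption is consistent.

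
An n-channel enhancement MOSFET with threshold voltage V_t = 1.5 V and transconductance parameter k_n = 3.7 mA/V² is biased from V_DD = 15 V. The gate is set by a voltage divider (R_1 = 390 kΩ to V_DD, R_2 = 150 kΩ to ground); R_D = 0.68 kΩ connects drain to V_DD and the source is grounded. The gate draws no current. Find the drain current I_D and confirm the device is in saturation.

V_G = V_DD·R_2/(R_1+R_2) = 15×150/540 = 4.17 V. With the source grounded, V_GS = V_G = 4.17 V.
Assume saturation: I_D = (k_n/2)(V_GS − V_t)² = (3.7/2)×(4.17 − 1.5)² = 1.85×2.67² = 13.2 mA.
V_DS = V_DD − I_D·R_D = 15 − 13.2×0.68 = 6.05 V.
Saturation requires V_DS ≥ V_GS − V_t = 2.67 V; 6.05 ≥ 2.67 ✓.

I_D ≈ 13 mA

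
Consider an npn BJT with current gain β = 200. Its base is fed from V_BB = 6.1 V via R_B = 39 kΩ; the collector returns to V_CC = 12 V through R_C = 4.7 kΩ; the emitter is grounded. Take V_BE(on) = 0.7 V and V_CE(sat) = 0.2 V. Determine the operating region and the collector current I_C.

saturation; I_C ≈ 2.5 mA

Assume active: I_B = (6.1 − 0.7)/39 = 0.138 mA, giving I_C = β·I_B = 27.7 mA.
But then V_CE = 12 − 27.7×4.7 = -118 V < V_CE(sat) = 0.2 V — impossible in the active region.
So the transistor is saturated. With V_CE = 0.2 V, I_C = (V_CC − 0.2)/R_C = 11.8/4.7 = 2.51 mA.
Check: β·I_B = 27.7 mA > I_C = 2.51 mA, confirming saturation.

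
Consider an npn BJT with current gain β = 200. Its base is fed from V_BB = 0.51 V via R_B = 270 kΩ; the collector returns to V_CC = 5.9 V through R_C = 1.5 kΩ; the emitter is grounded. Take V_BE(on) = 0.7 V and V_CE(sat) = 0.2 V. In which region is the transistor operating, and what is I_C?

V_BB = 0.51 V ≤ V_BE(on) = 0.7 V, so the base-emitter junction is not forward biased.
The transistor is in cutoff: I_B = I_C = 0.

cutoff; I_C ≈ 0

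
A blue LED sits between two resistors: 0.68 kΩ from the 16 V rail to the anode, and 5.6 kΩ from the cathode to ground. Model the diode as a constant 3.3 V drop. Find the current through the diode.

The two resistors are in series with the diode, so KVL gives 16 = I·0.68 + 3.3 + I·5.6.
I = (16 − 3.3) / (0.68 + 5.6) kΩ = 12.7 / 6.28 = 2.02 mA.

I ≈ 2 mA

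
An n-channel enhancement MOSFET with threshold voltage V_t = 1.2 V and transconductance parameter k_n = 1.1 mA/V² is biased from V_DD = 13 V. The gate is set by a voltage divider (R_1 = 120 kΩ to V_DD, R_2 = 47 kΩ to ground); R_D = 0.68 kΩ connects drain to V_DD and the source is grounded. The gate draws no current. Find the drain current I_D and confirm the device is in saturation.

V_G = V_DD·R_2/(R_1+R_2) = 13×47/167 = 3.66 V. With the source grounded, V_GS = V_G = 3.66 V.
Assume saturation: I_D = (k_n/2)(V_GS − V_t)² = (1.1/2)×(3.66 − 1.2)² = 0.55×2.46² = 3.32 mA.
V_DS = V_DD − I_D·R_D = 13 − 3.32×0.68 = 10.7 V.
Saturation requires V_DS ≥ V_GS − V_t = 2.46 V; 10.7 ≥ 2.46 ✓.

I_D ≈ 3.3 mA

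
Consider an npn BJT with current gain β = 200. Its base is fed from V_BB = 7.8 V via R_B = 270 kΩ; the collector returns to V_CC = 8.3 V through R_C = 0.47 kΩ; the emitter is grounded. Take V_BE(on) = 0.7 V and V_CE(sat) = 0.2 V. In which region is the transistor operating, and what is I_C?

active; I_C ≈ 5.3 mA

Assume active. Base-emitter loop: I_B = (V_BB − V_BE)/R_B = (7.8 − 0.7)/270 = 0.0263 mA.
I_C = β·I_B = 200×0.0263 = 5.26 mA.
V_CE = V_CC − I_C·R_C = 8.3 − 5.26×0.47 = 5.83 V > V_CE(sat), so the active-region assumption holds.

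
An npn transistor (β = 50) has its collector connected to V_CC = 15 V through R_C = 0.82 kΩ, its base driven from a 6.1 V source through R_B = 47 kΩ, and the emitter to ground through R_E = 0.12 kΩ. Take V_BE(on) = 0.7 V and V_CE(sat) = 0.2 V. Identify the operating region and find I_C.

Assume active. Base-emitter loop: I_B = (V_BB − V_BE)/(R_B + (β+1)R_E) = (6.1 − 0.7)/(47 + 51×0.12) = 0.102 mA.
I_C = β·I_B = 50×0.102 = 5.08 mA.
V_CE = V_CC − I_C·R_C − I_E·R_E = 15 − 5.08×0.82 − 5.18×0.12 = 10.2 V > V_CE(sat), so the active-region assumption holds.

active; I_C ≈ 5.1 mA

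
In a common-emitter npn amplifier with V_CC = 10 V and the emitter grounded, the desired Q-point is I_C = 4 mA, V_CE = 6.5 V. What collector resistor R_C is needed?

R_C ≈ 0.88 kΩ

Collector loop: V_CC = I_C·R_C + V_CE.
R_C = (V_CC − V_CE)/I_C = (10 − 6.5)/4 = 0.875 kΩ.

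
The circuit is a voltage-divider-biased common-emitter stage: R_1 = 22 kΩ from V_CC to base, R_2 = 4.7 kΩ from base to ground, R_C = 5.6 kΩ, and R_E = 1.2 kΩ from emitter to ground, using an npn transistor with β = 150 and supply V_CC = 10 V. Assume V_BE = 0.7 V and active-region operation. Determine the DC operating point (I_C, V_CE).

I_C ≈ 0.86 mA, V_CE ≈ 4.1 V

Thevenize the base divider: V_Th = V_CC·R_2/(R_1+R_2) = 10×4.7/26.7 = 1.76 V, R_Th = R_1‖R_2 = 3.87 kΩ.
Base-emitter loop: V_Th = I_B·R_Th + V_BE + (β+1)I_B·R_E, so I_B = (1.76 − 0.7) / (3.87 + 151×1.2) = 0.00573 mA.
I_C = β·I_B = 150×0.00573 = 0.859 mA, and I_E = (β+1)I_B = 0.865 mA.
V_CE = V_CC − I_C·R_C − I_E·R_E = 10 − 0.859×5.6 − 0.865×1.2 = 4.15 V.
V_CE = 4.15 V > 0.2 V confirms active-region operation.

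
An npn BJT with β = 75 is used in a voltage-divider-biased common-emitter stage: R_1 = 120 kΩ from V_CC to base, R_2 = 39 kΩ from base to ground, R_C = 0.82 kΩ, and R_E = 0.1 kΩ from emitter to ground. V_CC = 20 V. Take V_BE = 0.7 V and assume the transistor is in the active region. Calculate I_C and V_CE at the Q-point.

Thevenize the base divider: V_Th = V_CC·R_2/(R_1+R_2) = 20×39/159 = 4.91 V, R_Th = R_1‖R_2 = 29.4 kΩ.
Base-emitter loop: V_Th = I_B·R_Th + V_BE + (β+1)I_B·R_E, so I_B = (4.91 − 0.7) / (29.4 + 76×0.1) = 0.114 mA.
I_C = β·I_B = 75×0.114 = 8.52 mA, and I_E = (β+1)I_B = 8.63 mA.
V_CE = V_CC − I_C·R_C − I_E·R_E = 20 − 8.52×0.82 − 8.63×0.1 = 12.2 V.
V_CE = 12.2 V > 0.2 V confirms active-region operation.

I_C ≈ 8.5 mA, V_CE ≈ 12 V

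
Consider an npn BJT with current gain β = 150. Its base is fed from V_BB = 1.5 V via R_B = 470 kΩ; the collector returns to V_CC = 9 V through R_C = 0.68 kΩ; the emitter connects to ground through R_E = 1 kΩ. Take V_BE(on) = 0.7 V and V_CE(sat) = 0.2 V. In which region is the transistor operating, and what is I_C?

Assume active. Base-emitter loop: I_B = (V_BB − V_BE)/(R_B + (β+1)R_E) = (1.5 − 0.7)/(470 + 151×1) = 0.00129 mA.
I_C = β·I_B = 150×0.00129 = 0.193 mA.
V_CE = V_CC − I_C·R_C − I_E·R_E = 9 − 0.193×0.68 − 0.195×1 = 8.67 V > V_CE(sat), so the active-region assumption holds.

active; I_C ≈ 0.19 mA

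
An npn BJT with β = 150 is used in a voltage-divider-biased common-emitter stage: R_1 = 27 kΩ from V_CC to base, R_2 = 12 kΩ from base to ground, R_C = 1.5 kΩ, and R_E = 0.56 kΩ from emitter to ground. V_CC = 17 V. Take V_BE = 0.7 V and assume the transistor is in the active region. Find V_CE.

V_CE ≈ 1.9 V

Thevenize the base divider: V_Th = V_CC·R_2/(R_1+R_2) = 17×12/39 = 5.23 V, R_Th = R_1‖R_2 = 8.31 kΩ.
Base-emitter loop: V_Th = I_B·R_Th + V_BE + (β+1)I_B·R_E, so I_B = (5.23 − 0.7) / (8.31 + 151×0.56) = 0.0488 mA.
I_C = β·I_B = 150×0.0488 = 7.32 mA, and I_E = (β+1)I_B = 7.37 mA.
V_CE = V_CC − I_C·R_C − I_E·R_E = 17 − 7.32×1.5 − 7.37×0.56 = 1.9 V.
V_CE = 1.9 V > 0.2 V confirms active-region operation.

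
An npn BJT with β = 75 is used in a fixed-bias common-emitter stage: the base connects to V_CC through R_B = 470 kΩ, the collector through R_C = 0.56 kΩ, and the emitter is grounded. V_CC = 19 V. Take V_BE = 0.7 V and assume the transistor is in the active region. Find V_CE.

V_CE ≈ 17 V

Base loop: V_CC = I_B·R_B + V_BE, so I_B = (19 − 0.7)/470 kΩ = 0.0389 mA.
In the active region I_C = β·I_B = 75 × 0.0389 = 2.92 mA.
Collector loop: V_CE = V_CC − I_C·R_C = 19 − 2.92×0.56 = 17.4 V.
Since V_CE = 17.4 V > V_CE(sat) ≈ 0.2 V, the transistor is in the active region as assumed.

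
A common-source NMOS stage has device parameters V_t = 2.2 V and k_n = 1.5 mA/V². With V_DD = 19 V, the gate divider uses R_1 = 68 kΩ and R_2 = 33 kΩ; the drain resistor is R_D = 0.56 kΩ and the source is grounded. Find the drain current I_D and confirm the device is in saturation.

I_D ≈ 12 mA

V_G = V_DD·R_2/(R_1+R_2) = 19×33/101 = 6.21 V. With the source grounded, V_GS = V_G = 6.21 V.
Assume saturation: I_D = (k_n/2)(V_GS − V_t)² = (1.5/2)×(6.21 − 2.2)² = 0.75×4.01² = 12 mA.
V_DS = V_DD − I_D·R_D = 19 − 12×0.56 = 12.3 V.
Saturation requires V_DS ≥ V_GS − V_t = 4.01 V; 12.3 ≥ 4.01 ✓.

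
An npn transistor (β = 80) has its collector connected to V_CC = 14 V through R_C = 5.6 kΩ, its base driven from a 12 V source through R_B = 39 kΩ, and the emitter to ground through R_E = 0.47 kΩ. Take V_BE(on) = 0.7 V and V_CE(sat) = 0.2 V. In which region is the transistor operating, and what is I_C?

Assume active: I_B = (12 − 0.7)/(39 + 81×0.47) = 0.147 mA, I_C = β·I_B = 11.7 mA.
Then V_CE = 14 − 11.7×5.6 − 11.9×0.47 = -57.3 V < 0.2 V — the active assumption fails.
Re-solve with V_CE = 0.2 V. KCL at the emitter: V_E/R_E = (V_BB−0.7−V_E)/R_B + (V_CC−0.2−V_E)/R_C, giving V_E = 1.18 V.
I_C = (V_CC − 0.2 − V_E)/R_C = (13.8 − 1.18)/5.6 = 2.25 mA.
Check: I_B = (11.3 − 1.18)/39 = 0.259 mA, and β·I_B = 20.8 mA > I_C, confirming saturation.

saturation; I_C ≈ 2.3 mA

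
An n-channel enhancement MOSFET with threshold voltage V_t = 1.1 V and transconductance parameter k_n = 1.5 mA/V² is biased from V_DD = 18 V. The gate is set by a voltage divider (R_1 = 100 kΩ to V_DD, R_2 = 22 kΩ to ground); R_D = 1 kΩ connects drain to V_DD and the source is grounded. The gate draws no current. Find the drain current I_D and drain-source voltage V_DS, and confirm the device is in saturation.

I_D ≈ 3.5 mA, V_DS ≈ 15 V

V_G = V_DD·R_2/(R_1+R_2) = 18×22/122 = 3.25 V. With the source grounded, V_GS = V_G = 3.25 V.
Assume saturation: I_D = (k_n/2)(V_GS − V_t)² = (1.5/2)×(3.25 − 1.1)² = 0.75×2.15² = 3.45 mA.
V_DS = V_DD − I_D·R_D = 18 − 3.45×1 = 14.5 V.
Saturation requires V_DS ≥ V_GS − V_t = 2.15 V; 14.5 ≥ 2.15 ✓.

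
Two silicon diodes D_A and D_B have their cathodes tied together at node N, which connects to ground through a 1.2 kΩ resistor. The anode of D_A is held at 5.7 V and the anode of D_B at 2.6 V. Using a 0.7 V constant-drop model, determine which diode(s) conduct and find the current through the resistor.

Only D_A conducts; I_R ≈ 4.2 mA

Assume both conduct. Then node N would need to be at both 5.7−0.7 = 5 V and 2.6−0.7 = 1.9 V, which is impossible.
Assume only D_A conducts: V_N = 5.7 − 0.7 = 5 V, so I_R = 5/1.2 = 4.17 mA.
Check D_B: its anode-to-cathode voltage is 2.6 − 5 = -2.4 V < 0.7 V, so it is off. The assumption is consistent.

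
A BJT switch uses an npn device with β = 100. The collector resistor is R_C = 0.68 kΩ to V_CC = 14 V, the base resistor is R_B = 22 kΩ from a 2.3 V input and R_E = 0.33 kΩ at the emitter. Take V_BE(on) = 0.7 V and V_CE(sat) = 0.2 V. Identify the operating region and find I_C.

Assume active. Base-emitter loop: I_B = (V_BB − V_BE)/(R_B + (β+1)R_E) = (2.3 − 0.7)/(22 + 101×0.33) = 0.0289 mA.
I_C = β·I_B = 100×0.0289 = 2.89 mA.
V_CE = V_CC − I_C·R_C − I_E·R_E = 14 − 2.89×0.68 − 2.92×0.33 = 11.1 V > V_CE(sat), so the active-region assumption holds.

active; I_C ≈ 2.9 mA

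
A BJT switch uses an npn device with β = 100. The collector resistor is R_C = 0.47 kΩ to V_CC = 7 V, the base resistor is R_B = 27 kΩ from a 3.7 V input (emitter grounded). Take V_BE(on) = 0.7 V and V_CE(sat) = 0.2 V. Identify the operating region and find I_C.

Assume active. Base-emitter loop: I_B = (V_BB − V_BE)/R_B = (3.7 − 0.7)/27 = 0.111 mA.
I_C = β·I_B = 100×0.111 = 11.1 mA.
V_CE = V_CC − I_C·R_C = 7 − 11.1×0.47 = 1.78 V > V_CE(sat), so the active-region assumption holds.

active; I_C ≈ 11 mA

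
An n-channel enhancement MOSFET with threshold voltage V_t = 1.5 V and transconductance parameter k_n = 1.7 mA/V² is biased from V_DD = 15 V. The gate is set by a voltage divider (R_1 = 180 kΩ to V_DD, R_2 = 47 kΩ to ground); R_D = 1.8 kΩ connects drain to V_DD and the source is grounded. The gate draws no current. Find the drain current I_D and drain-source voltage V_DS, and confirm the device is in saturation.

V_G = V_DD·R_2/(R_1+R_2) = 15×47/227 = 3.11 V. With the source grounded, V_GS = V_G = 3.11 V.
Assume saturation: I_D = (k_n/2)(V_GS − V_t)² = (1.7/2)×(3.11 − 1.5)² = 0.85×1.61² = 2.19 mA.
V_DS = V_DD − I_D·R_D = 15 − 2.19×1.8 = 11.1 V.
Saturation requires V_DS ≥ V_GS − V_t = 1.61 V; 11.1 ≥ 1.61 ✓.

I_D ≈ 2.2 mA, V_DS ≈ 11 V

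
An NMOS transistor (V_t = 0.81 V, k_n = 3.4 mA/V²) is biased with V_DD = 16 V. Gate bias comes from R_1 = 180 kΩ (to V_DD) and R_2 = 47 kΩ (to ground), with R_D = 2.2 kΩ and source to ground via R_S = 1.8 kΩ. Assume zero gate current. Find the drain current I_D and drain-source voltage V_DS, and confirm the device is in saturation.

I_D ≈ 0.97 mA, V_DS ≈ 12 V

V_G = V_DD·R_2/(R_1+R_2) = 16×47/227 = 3.31 V.
Assume saturation: I_D = (k_n/2)(V_GS − V_t)² with V_GS = V_G − I_D·R_S = 3.31 − 1.8·I_D.
Substituting gives 5.51·I_D² − 16.3·I_D + 10.6 = 0, with roots I_D = 0.971 or 1.99 mA.
The root I_D = 1.99 mA gives V_GS = -0.272 V ≤ V_t, so take I_D = 0.971 mA.
Then V_GS = 1.57 V and V_DS = V_DD − I_D(R_D+R_S) = 16 − 0.971×4 = 12.1 V.
Saturation requires V_DS ≥ V_GS − V_t = 0.756 V; 12.1 ≥ 0.756 ✓.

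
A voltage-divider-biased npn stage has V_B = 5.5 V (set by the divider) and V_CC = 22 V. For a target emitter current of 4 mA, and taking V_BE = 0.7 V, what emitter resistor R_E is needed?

R_E ≈ 1.2 kΩ

V_E = V_B − V_BE = 5.5 − 0.7 = 4.8 V.
R_E = V_E / I_E = 4.8 / 4 = 1.2 kΩ.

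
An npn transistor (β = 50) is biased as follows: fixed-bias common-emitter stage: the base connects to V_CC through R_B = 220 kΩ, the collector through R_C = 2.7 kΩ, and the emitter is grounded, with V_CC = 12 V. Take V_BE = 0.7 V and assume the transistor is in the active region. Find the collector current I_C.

Base loop: V_CC = I_B·R_B + V_BE, so I_B = (12 − 0.7)/220 kΩ = 0.0514 mA.
In the active region I_C = β·I_B = 50 × 0.0514 = 2.57 mA.
Collector loop: V_CE = V_CC − I_C·R_C = 12 − 2.57×2.7 = 5.07 V.
Since V_CE = 5.07 V > V_CE(sat) ≈ 0.2 V, the transistor is in the active region as assumed.

I_C ≈ 2.6 mA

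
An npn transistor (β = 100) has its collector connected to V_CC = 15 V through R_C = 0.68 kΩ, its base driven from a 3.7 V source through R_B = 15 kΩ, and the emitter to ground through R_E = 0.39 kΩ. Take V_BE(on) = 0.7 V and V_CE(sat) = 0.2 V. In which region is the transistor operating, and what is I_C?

Assume active. Base-emitter loop: I_B = (V_BB − V_BE)/(R_B + (β+1)R_E) = (3.7 − 0.7)/(15 + 101×0.39) = 0.0552 mA.
I_C = β·I_B = 100×0.0552 = 5.52 mA.
V_CE = V_CC − I_C·R_C − I_E·R_E = 15 − 5.52×0.68 − 5.57×0.39 = 9.08 V > V_CE(sat), so the active-region assumption holds.

active; I_C ≈ 5.5 mA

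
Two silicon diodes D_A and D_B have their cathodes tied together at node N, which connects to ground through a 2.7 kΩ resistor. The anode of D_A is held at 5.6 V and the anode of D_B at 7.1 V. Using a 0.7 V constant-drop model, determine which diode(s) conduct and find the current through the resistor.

Assume both conduct. Then node N would need to be at both 5.6−0.7 = 4.9 V and 7.1−0.7 = 6.4 V, which is impossible.
Assume only D_B conducts: V_N = 7.1 − 0.7 = 6.4 V, so I_R = 6.4/2.7 = 2.37 mA.
Check D_A: its anode-to-cathode voltage is 5.6 − 6.4 = -0.8 V < 0.7 V, so it is off. The assumption is consistent.

Only D_B conducts; I_R ≈ 2.4 mA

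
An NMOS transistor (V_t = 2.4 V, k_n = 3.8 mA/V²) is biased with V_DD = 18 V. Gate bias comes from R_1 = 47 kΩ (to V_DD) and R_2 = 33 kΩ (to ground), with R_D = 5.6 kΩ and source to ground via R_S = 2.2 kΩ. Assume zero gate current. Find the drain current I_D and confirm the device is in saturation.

I_D ≈ 1.8 mA

V_G = V_DD·R_2/(R_1+R_2) = 18×33/80 = 7.42 V.
Assume saturation: I_D = (k_n/2)(V_GS − V_t)² with V_GS = V_G − I_D·R_S = 7.42 − 2.2·I_D.
Substituting gives 9.2·I_D² − 43·I_D + 48 = 0, with roots I_D = 1.84 or 2.84 mA.
The root I_D = 2.84 mA gives V_GS = 1.18 V ≤ V_t, so take I_D = 1.84 mA.
Then V_GS = 3.38 V and V_DS = V_DD − I_D(R_D+R_S) = 18 − 1.84×7.8 = 3.67 V.
Saturation requires V_DS ≥ V_GS − V_t = 0.983 V; 3.67 ≥ 0.983 ✓.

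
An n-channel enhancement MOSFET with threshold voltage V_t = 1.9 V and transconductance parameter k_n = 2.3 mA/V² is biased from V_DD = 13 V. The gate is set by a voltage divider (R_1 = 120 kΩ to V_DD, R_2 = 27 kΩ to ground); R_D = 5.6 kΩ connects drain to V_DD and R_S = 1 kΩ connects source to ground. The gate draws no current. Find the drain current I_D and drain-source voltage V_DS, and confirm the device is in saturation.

V_G = V_DD·R_2/(R_1+R_2) = 13×27/147 = 2.39 V.
Assume saturation: I_D = (k_n/2)(V_GS − V_t)² with V_GS = V_G − I_D·R_S = 2.39 − 1·I_D.
Substituting gives 1.15·I_D² − 2.12·I_D + 0.274 = 0, with roots I_D = 0.139 or 1.71 mA.
The root I_D = 1.71 mA gives V_GS = 0.682 V ≤ V_t, so take I_D = 0.139 mA.
Then V_GS = 2.25 V and V_DS = V_DD − I_D(R_D+R_S) = 13 − 0.139×6.6 = 12.1 V.
Saturation requires V_DS ≥ V_GS − V_t = 0.348 V; 12.1 ≥ 0.348 ✓.

I_D ≈ 0.14 mA, V_DS ≈ 12 V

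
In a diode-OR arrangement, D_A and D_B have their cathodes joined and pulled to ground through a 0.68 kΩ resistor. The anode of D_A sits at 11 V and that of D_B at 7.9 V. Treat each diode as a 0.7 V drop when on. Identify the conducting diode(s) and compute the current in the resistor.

Assume both conduct. Then node N would need to be at both 11−0.7 = 10.3 V and 7.9−0.7 = 7.2 V, which is impossible.
Assume only D_A conducts: V_N = 11 − 0.7 = 10.3 V, so I_R = 10.3/0.68 = 15.1 mA.
Check D_B: its anode-to-cathode voltage is 7.9 − 10.3 = -2.4 V < 0.7 V, so it is off. The assumption is consistent.

Only D_A conducts; I_R ≈ 15 mA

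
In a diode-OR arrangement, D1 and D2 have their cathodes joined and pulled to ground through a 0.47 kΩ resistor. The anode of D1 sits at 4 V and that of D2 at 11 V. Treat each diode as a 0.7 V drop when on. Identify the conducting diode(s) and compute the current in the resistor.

Assume both conduct. Then node N would need to be at both 4−0.7 = 3.3 V and 11−0.7 = 10.3 V, which is impossible.
Assume only D2 conducts: V_N = 11 − 0.7 = 10.3 V, so I_R = 10.3/0.47 = 21.9 mA.
Check D1: its anode-to-cathode voltage is 4 − 10.3 = -6.3 V < 0.7 V, so it is off. The assumption is consistent.

Only D2 conducts; I_R ≈ 22 mA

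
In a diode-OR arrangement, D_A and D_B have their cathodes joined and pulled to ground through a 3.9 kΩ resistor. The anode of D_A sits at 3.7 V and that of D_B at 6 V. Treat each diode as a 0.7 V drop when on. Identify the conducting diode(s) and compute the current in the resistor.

Assume both conduct. Then node N would need to be at both 3.7−0.7 = 3 V and 6−0.7 = 5.3 V, which is impossible.
Assume only D_B conducts: V_N = 6 − 0.7 = 5.3 V, so I_R = 5.3/3.9 = 1.36 mA.
Check D_A: its anode-to-cathode voltage is 3.7 − 5.3 = -1.6 V < 0.7 V, so it is off. The assumption is consistent.

Only D_B conducts; I_R ≈ 1.4 mA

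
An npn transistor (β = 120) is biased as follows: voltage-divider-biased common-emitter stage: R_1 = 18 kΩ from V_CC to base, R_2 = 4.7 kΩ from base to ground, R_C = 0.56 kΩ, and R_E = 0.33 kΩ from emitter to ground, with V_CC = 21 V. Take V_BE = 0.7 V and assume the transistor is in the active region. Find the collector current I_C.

Thevenize the base divider: V_Th = V_CC·R_2/(R_1+R_2) = 21×4.7/22.7 = 4.35 V, R_Th = R_1‖R_2 = 3.73 kΩ.
Base-emitter loop: V_Th = I_B·R_Th + V_BE + (β+1)I_B·R_E, so I_B = (4.35 − 0.7) / (3.73 + 121×0.33) = 0.0836 mA.
I_C = β·I_B = 120×0.0836 = 10 mA, and I_E = (β+1)I_B = 10.1 mA.
V_CE = V_CC − I_C·R_C − I_E·R_E = 21 − 10×0.56 − 10.1×0.33 = 12 V.
V_CE = 12 V > 0.2 V confirms active-region operation.

I_C ≈ 10 mA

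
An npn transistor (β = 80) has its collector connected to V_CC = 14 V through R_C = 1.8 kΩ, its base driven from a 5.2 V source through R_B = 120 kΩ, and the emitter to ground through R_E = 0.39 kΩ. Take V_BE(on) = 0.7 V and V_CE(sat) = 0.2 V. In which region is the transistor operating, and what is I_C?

active; I_C ≈ 2.4 mA

Assume active. Base-emitter loop: I_B = (V_BB − V_BE)/(R_B + (β+1)R_E) = (5.2 − 0.7)/(120 + 81×0.39) = 0.0297 mA.
I_C = β·I_B = 80×0.0297 = 2.37 mA.
V_CE = V_CC − I_C·R_C − I_E·R_E = 14 − 2.37×1.8 − 2.4×0.39 = 8.79 V > V_CE(sat), so the active-region assumption holds.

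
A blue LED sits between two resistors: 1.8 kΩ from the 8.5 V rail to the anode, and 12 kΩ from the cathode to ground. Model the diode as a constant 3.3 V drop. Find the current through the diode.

I ≈ 0.38 mA

The two resistors are in series with the diode, so KVL gives 8.5 = I·1.8 + 3.3 + I·12.
I = (8.5 − 3.3) / (1.8 + 12) kΩ = 5.2 / 13.8 = 0.377 mA.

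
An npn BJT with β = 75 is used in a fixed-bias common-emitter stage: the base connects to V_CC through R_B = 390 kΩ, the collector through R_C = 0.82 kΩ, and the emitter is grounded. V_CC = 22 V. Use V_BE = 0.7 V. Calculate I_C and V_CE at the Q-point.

Base loop: V_CC = I_B·R_B + V_BE, so I_B = (22 − 0.7)/390 kΩ = 0.0546 mA.
In the active region I_C = β·I_B = 75 × 0.0546 = 4.1 mA.
Collector loop: V_CE = V_CC − I_C·R_C = 22 − 4.1×0.82 = 18.6 V.
Since V_CE = 18.6 V > V_CE(sat) ≈ 0.2 V, the transistor is in the active region as assumed.

I_C ≈ 4.1 mA, V_CE ≈ 19 V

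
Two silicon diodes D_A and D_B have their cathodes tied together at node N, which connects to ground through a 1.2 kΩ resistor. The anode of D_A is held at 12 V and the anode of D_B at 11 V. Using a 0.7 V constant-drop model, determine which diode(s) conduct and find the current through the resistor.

Assume both conduct. Then node N would need to be at both 12−0.7 = 11.3 V and 11−0.7 = 10.3 V, which is impossible.
Assume only D_A conducts: V_N = 12 − 0.7 = 11.3 V, so I_R = 11.3/1.2 = 9.42 mA.
Check D_B: its anode-to-cathode voltage is 11 − 11.3 = -0.3 V < 0.7 V, so it is off. The assumption is consistent.

Only D_A conducts; I_R ≈ 9.4 mA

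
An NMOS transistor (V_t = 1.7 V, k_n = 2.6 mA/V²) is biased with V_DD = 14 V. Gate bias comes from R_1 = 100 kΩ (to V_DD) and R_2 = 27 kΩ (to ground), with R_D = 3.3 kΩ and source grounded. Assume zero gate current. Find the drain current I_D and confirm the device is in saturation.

I_D ≈ 2.1 mA

V_G = V_DD·R_2/(R_1+R_2) = 14×27/127 = 2.98 V. With the source grounded, V_GS = V_G = 2.98 V.
Assume saturation: I_D = (k_n/2)(V_GS − V_t)² = (2.6/2)×(2.98 − 1.7)² = 1.3×1.28² = 2.12 mA.
V_DS = V_DD − I_D·R_D = 14 − 2.12×3.3 = 7.01 V.
Saturation requires V_DS ≥ V_GS − V_t = 1.28 V; 7.01 ≥ 1.28 ✓.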